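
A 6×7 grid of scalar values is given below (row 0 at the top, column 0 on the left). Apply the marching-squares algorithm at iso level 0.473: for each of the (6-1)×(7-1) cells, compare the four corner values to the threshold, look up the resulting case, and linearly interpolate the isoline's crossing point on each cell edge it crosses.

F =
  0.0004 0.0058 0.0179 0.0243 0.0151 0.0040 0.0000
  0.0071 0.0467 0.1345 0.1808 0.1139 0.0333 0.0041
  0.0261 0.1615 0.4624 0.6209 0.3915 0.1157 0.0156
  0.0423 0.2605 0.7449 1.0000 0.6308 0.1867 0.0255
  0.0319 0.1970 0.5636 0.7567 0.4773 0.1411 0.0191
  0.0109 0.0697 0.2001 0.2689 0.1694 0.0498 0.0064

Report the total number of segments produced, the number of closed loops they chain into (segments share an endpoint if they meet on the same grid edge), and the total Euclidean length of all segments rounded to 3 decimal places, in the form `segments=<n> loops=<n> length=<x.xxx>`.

segments=12 loops=1 length=8.830

cell (1,2): code 0100 → (1.664,3.000)–(2.000,2.067)
cell (1,3): code 1000 → (2.000,3.645)–(1.664,3.000)
cell (2,1): code 0100 → (2.038,2.000)–(3.000,1.439)
cell (2,2): code 1110 → (2.000,2.067)–(2.038,2.000)
cell (2,3): code 1101 → (2.341,4.000)–(2.000,3.645)
cell (2,4): code 1000 → (3.000,4.355)–(2.341,4.000)
cell (3,1): code 0110 → (3.000,1.439)–(4.000,1.753)
cell (3,4): code 1001 → (4.000,4.013)–(3.000,4.355)
cell (4,1): code 0010 → (4.000,1.753)–(4.249,2.000)
cell (4,2): code 0011 → (4.249,2.000)–(4.582,3.000)
cell (4,3): code 0011 → (4.582,3.000)–(4.014,4.000)
cell (4,4): code 0001 → (4.014,4.000)–(4.000,4.013)
total: 12 segments, chained into 1 closed loop(s), length Σ = 8.829757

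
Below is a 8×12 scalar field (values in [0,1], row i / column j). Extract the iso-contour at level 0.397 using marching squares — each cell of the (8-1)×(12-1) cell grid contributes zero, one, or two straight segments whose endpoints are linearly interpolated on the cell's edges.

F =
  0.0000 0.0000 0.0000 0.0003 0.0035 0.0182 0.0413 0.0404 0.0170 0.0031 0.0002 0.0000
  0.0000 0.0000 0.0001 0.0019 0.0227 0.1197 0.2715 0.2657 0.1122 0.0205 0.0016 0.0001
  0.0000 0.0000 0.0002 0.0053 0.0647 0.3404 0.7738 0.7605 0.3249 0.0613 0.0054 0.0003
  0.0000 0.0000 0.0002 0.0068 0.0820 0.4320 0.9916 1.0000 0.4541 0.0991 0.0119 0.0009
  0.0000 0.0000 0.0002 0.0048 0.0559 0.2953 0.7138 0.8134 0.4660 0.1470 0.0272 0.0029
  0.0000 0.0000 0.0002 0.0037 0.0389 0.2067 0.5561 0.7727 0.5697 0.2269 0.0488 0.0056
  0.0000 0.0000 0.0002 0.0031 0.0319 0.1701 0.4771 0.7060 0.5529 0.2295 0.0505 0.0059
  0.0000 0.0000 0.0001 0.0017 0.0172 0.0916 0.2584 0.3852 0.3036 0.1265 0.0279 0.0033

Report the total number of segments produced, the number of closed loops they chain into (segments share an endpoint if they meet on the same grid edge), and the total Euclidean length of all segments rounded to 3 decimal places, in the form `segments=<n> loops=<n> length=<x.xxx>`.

cell (1,5): code 0100 → (1.250,6.000)–(2.000,5.131)
cell (1,6): code 1100 → (1.265,7.000)–(1.250,6.000)
cell (1,7): code 1000 → (2.000,7.834)–(1.265,7.000)
cell (2,4): code 0100 → (2.618,5.000)–(3.000,4.900)
cell (2,5): code 1110 → (2.000,5.131)–(2.618,5.000)
cell (2,7): code 1101 → (2.558,8.000)–(2.000,7.834)
cell (2,8): code 1000 → (3.000,8.161)–(2.558,8.000)
cell (3,4): code 0010 → (3.000,4.900)–(3.256,5.000)
cell (3,5): code 0111 → (3.256,5.000)–(4.000,5.243)
cell (3,8): code 1001 → (4.000,8.216)–(3.000,8.161)
cell (4,5): code 0110 → (4.000,5.243)–(5.000,5.545)
cell (4,8): code 1001 → (5.000,8.504)–(4.000,8.216)
cell (5,5): code 0110 → (5.000,5.545)–(6.000,5.739)
cell (5,8): code 1001 → (6.000,8.482)–(5.000,8.504)
cell (6,5): code 0010 → (6.000,5.739)–(6.366,6.000)
cell (6,6): code 0011 → (6.366,6.000)–(6.963,7.000)
cell (6,7): code 0011 → (6.963,7.000)–(6.625,8.000)
cell (6,8): code 0001 → (6.625,8.000)–(6.000,8.482)
total: 18 segments, chained into 1 closed loop(s), length Σ = 14.961574

segments=18 loops=1 length=14.962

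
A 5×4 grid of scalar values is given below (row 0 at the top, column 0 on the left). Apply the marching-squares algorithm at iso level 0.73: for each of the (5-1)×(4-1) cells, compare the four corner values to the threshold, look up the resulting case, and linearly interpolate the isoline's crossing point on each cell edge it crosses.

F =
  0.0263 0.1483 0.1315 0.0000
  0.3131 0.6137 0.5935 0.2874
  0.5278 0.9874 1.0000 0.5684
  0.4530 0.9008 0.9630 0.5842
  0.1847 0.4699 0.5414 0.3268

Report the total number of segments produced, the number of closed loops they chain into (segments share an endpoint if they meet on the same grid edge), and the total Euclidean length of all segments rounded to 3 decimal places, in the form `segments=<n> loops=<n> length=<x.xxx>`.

cell (1,0): code 0100 → (1.311,1.000)–(2.000,0.440)
cell (1,1): code 1100 → (1.336,2.000)–(1.311,1.000)
cell (1,2): code 1000 → (2.000,2.626)–(1.336,2.000)
cell (2,0): code 0110 → (2.000,0.440)–(3.000,0.619)
cell (2,2): code 1001 → (3.000,2.615)–(2.000,2.626)
cell (3,0): code 0010 → (3.000,0.619)–(3.396,1.000)
cell (3,1): code 0011 → (3.396,1.000)–(3.553,2.000)
cell (3,2): code 0001 → (3.553,2.000)–(3.000,2.615)
total: 8 segments, chained into 1 closed loop(s), length Σ = 7.205490

segments=8 loops=1 length=7.205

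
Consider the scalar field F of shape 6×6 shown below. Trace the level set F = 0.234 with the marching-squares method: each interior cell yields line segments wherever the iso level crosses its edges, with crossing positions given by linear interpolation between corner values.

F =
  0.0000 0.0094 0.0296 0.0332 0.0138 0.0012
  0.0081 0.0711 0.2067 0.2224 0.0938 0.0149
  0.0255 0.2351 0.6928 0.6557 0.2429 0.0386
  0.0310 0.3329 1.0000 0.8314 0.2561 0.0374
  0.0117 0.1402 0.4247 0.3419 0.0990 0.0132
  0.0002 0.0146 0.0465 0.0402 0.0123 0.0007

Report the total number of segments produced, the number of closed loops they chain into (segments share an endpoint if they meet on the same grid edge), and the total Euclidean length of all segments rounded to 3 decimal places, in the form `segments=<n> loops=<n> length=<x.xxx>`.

segments=14 loops=1 length=10.673

cell (1,0): code 0100 → (1.993,1.000)–(2.000,0.995)
cell (1,1): code 1100 → (1.056,2.000)–(1.993,1.000)
cell (1,2): code 1100 → (1.027,3.000)–(1.056,2.000)
cell (1,3): code 1100 → (1.940,4.000)–(1.027,3.000)
cell (1,4): code 1000 → (2.000,4.044)–(1.940,4.000)
cell (2,0): code 0110 → (2.000,0.995)–(3.000,0.672)
cell (2,4): code 1001 → (3.000,4.101)–(2.000,4.044)
cell (3,0): code 0010 → (3.000,0.672)–(3.513,1.000)
cell (3,1): code 0111 → (3.513,1.000)–(4.000,1.330)
cell (3,3): code 1011 → (4.000,3.444)–(3.141,4.000)
cell (3,4): code 0001 → (3.141,4.000)–(3.000,4.101)
cell (4,1): code 0010 → (4.000,1.330)–(4.504,2.000)
cell (4,2): code 0011 → (4.504,2.000)–(4.358,3.000)
cell (4,3): code 0001 → (4.358,3.000)–(4.000,3.444)
total: 14 segments, chained into 1 closed loop(s), length Σ = 10.673249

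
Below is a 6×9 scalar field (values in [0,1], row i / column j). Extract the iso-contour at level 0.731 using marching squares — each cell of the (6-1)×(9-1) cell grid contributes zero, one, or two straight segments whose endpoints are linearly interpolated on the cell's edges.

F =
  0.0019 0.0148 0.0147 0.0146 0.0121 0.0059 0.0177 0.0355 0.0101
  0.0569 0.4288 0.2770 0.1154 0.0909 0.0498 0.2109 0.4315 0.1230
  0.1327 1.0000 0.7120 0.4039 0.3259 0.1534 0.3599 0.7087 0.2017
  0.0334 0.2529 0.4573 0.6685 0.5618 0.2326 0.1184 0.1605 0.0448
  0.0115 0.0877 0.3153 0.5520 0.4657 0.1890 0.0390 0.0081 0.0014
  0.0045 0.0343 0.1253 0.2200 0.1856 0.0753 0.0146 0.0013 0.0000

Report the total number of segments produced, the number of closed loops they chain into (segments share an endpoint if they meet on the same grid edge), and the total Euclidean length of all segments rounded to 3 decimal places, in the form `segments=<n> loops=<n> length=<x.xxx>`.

segments=4 loops=1 length=3.086

cell (1,0): code 0100 → (1.529,1.000)–(2.000,0.690)
cell (1,1): code 1000 → (2.000,1.934)–(1.529,1.000)
cell (2,0): code 0010 → (2.000,0.690)–(2.360,1.000)
cell (2,1): code 0001 → (2.360,1.000)–(2.000,1.934)
total: 4 segments, chained into 1 closed loop(s), length Σ = 3.086185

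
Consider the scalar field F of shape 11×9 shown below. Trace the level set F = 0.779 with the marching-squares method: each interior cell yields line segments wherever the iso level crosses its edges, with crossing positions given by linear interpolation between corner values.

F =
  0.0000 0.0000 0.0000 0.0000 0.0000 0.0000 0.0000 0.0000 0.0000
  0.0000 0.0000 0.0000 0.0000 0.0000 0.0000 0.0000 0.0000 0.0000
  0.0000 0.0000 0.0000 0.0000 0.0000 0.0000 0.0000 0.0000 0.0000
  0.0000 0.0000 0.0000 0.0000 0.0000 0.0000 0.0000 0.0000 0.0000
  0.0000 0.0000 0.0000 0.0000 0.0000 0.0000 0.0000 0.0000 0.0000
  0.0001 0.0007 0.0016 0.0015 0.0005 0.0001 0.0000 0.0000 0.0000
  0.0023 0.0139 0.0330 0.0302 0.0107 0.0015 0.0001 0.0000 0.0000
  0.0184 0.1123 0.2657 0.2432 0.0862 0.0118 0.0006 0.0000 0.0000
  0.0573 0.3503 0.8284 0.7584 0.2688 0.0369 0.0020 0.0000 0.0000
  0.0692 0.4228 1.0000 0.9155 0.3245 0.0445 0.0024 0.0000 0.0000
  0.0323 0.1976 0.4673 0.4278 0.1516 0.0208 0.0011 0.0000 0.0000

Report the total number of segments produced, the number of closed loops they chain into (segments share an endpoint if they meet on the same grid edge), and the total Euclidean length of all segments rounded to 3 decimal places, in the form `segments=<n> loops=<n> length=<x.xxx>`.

cell (7,1): code 0100 → (7.912,2.000)–(8.000,1.897)
cell (7,2): code 1000 → (8.000,2.706)–(7.912,2.000)
cell (8,1): code 0110 → (8.000,1.897)–(9.000,1.617)
cell (8,2): code 1101 → (8.131,3.000)–(8.000,2.706)
cell (8,3): code 1000 → (9.000,3.231)–(8.131,3.000)
cell (9,1): code 0010 → (9.000,1.617)–(9.415,2.000)
cell (9,2): code 0011 → (9.415,2.000)–(9.280,3.000)
cell (9,3): code 0001 → (9.280,3.000)–(9.000,3.231)
total: 8 segments, chained into 1 closed loop(s), length Σ = 5.042800

segments=8 loops=1 length=5.043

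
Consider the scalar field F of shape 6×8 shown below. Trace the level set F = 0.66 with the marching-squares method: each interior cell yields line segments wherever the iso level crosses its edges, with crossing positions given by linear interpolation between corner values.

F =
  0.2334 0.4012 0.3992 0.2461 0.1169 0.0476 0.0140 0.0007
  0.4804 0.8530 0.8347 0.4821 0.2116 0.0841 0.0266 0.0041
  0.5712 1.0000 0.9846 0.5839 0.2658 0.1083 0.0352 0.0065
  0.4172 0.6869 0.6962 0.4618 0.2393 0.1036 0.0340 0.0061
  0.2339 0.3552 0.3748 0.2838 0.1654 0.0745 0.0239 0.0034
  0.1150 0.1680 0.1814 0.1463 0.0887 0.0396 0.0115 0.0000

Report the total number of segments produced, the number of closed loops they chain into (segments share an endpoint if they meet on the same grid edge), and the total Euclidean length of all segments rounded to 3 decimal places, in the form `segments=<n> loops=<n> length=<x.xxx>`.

segments=10 loops=1 length=8.127

cell (0,0): code 0100 → (0.573,1.000)–(1.000,0.482)
cell (0,1): code 1100 → (0.599,2.000)–(0.573,1.000)
cell (0,2): code 1000 → (1.000,2.495)–(0.599,2.000)
cell (1,0): code 0110 → (1.000,0.482)–(2.000,0.207)
cell (1,2): code 1001 → (2.000,2.810)–(1.000,2.495)
cell (2,0): code 0110 → (2.000,0.207)–(3.000,0.900)
cell (2,2): code 1001 → (3.000,2.154)–(2.000,2.810)
cell (3,0): code 0010 → (3.000,0.900)–(3.081,1.000)
cell (3,1): code 0011 → (3.081,1.000)–(3.113,2.000)
cell (3,2): code 0001 → (3.113,2.000)–(3.000,2.154)
total: 10 segments, chained into 1 closed loop(s), length Σ = 8.127389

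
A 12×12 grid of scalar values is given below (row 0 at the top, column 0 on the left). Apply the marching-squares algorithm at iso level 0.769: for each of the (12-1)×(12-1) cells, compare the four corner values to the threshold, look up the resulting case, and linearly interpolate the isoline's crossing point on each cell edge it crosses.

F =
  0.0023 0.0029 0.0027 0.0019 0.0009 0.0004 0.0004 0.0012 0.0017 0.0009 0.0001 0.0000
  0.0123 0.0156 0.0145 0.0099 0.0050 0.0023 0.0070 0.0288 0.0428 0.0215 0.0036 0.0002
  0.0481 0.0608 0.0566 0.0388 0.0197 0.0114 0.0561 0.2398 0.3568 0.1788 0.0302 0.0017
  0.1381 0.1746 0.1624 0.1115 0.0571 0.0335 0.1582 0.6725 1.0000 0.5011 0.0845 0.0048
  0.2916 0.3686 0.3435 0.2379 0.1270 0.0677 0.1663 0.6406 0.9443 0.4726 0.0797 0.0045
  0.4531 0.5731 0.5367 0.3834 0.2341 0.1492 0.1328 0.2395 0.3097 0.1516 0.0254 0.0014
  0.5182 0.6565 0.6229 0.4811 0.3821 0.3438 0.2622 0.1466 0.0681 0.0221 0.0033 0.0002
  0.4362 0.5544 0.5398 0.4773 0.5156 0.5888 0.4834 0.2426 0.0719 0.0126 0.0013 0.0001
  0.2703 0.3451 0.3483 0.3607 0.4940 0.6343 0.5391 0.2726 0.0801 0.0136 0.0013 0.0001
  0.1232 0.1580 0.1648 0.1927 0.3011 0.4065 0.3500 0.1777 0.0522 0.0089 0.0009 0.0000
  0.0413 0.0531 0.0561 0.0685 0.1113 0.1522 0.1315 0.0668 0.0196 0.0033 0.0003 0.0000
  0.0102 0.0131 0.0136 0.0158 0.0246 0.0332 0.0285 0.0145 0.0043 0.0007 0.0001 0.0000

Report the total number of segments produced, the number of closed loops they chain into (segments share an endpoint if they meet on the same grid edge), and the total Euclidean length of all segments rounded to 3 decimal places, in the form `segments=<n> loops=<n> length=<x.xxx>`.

segments=6 loops=1 length=4.493

cell (2,7): code 0100 → (2.641,8.000)–(3.000,7.295)
cell (2,8): code 1000 → (3.000,8.463)–(2.641,8.000)
cell (3,7): code 0110 → (3.000,7.295)–(4.000,7.423)
cell (3,8): code 1001 → (4.000,8.372)–(3.000,8.463)
cell (4,7): code 0010 → (4.000,7.423)–(4.276,8.000)
cell (4,8): code 0001 → (4.276,8.000)–(4.000,8.372)
total: 6 segments, chained into 1 closed loop(s), length Σ = 4.492795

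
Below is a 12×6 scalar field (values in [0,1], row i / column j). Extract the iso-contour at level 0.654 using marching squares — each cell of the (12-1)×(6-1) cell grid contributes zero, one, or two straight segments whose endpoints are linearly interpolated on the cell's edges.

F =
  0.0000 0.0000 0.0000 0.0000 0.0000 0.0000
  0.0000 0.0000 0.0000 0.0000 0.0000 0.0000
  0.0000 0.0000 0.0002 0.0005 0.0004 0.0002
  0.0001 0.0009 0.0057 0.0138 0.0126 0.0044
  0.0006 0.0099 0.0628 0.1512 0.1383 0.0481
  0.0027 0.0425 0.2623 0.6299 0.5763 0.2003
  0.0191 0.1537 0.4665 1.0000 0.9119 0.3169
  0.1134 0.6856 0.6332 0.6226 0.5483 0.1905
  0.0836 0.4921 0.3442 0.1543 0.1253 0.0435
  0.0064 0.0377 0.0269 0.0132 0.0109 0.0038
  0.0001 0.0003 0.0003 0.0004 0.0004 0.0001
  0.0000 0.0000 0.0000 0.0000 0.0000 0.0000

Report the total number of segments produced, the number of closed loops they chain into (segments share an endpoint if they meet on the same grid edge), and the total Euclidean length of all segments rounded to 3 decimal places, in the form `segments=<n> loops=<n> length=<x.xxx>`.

segments=10 loops=2 length=7.494

cell (5,2): code 0100 → (5.065,3.000)–(6.000,2.351)
cell (5,3): code 1100 → (5.232,4.000)–(5.065,3.000)
cell (5,4): code 1000 → (6.000,4.433)–(5.232,4.000)
cell (6,0): code 0100 → (6.941,1.000)–(7.000,0.945)
cell (6,1): code 1000 → (7.000,1.603)–(6.941,1.000)
cell (6,2): code 0010 → (6.000,2.351)–(6.917,3.000)
cell (6,3): code 0011 → (6.917,3.000)–(6.709,4.000)
cell (6,4): code 0001 → (6.709,4.000)–(6.000,4.433)
cell (7,0): code 0010 → (7.000,0.945)–(7.163,1.000)
cell (7,1): code 0001 → (7.163,1.000)–(7.000,1.603)
total: 10 segments, chained into 2 closed loop(s), length Σ = 7.493656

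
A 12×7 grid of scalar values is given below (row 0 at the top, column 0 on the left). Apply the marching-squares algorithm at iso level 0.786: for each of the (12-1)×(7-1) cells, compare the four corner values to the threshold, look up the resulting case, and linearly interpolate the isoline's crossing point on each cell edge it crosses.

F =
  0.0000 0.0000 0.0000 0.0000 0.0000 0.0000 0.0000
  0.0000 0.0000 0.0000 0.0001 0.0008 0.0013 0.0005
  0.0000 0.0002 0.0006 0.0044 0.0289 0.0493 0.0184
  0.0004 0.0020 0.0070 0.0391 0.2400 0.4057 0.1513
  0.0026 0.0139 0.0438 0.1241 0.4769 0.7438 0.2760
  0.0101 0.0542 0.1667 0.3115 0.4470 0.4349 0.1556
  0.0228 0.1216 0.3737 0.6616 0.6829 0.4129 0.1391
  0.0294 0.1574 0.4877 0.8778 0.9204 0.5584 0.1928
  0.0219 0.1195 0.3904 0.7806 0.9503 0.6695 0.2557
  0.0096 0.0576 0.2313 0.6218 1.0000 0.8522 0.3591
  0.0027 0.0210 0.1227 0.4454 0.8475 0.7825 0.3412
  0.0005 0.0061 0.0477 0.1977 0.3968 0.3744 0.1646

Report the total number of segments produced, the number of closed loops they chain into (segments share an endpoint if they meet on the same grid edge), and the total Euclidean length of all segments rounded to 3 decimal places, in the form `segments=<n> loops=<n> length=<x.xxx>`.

segments=14 loops=1 length=9.733

cell (6,2): code 0100 → (6.575,3.000)–(7.000,2.765)
cell (6,3): code 1100 → (6.434,4.000)–(6.575,3.000)
cell (6,4): code 1000 → (7.000,4.371)–(6.434,4.000)
cell (7,2): code 0010 → (7.000,2.765)–(7.944,3.000)
cell (7,3): code 0111 → (7.944,3.000)–(8.000,3.032)
cell (7,4): code 1001 → (8.000,4.585)–(7.000,4.371)
cell (8,3): code 0110 → (8.000,3.032)–(9.000,3.434)
cell (8,4): code 1101 → (8.638,5.000)–(8.000,4.585)
cell (8,5): code 1000 → (9.000,5.134)–(8.638,5.000)
cell (9,3): code 0110 → (9.000,3.434)–(10.000,3.847)
cell (9,4): code 1011 → (10.000,4.946)–(9.950,5.000)
cell (9,5): code 0001 → (9.950,5.000)–(9.000,5.134)
cell (10,3): code 0010 → (10.000,3.847)–(10.136,4.000)
cell (10,4): code 0001 → (10.136,4.000)–(10.000,4.946)
total: 14 segments, chained into 1 closed loop(s), length Σ = 9.732876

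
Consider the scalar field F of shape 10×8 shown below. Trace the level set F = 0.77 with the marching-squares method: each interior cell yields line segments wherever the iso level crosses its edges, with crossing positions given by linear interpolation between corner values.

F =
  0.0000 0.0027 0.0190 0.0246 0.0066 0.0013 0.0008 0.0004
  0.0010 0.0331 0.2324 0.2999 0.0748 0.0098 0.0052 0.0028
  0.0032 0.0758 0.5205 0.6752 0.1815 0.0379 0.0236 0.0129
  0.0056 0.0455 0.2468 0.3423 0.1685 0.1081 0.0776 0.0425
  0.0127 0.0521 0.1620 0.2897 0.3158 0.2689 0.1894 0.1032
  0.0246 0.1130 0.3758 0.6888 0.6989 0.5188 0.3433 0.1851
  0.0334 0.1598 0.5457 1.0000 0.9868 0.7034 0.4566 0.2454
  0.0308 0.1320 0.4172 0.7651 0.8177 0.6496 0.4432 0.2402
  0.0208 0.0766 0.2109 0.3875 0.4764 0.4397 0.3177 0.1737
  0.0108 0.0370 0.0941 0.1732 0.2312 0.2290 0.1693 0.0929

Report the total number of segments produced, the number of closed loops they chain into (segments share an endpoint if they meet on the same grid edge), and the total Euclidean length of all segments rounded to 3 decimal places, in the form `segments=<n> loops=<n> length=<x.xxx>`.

cell (5,2): code 0100 → (5.261,3.000)–(6.000,2.494)
cell (5,3): code 1100 → (5.247,4.000)–(5.261,3.000)
cell (5,4): code 1000 → (6.000,4.765)–(5.247,4.000)
cell (6,2): code 0010 → (6.000,2.494)–(6.979,3.000)
cell (6,3): code 0111 → (6.979,3.000)–(7.000,3.093)
cell (6,4): code 1001 → (7.000,4.284)–(6.000,4.765)
cell (7,3): code 0010 → (7.000,3.093)–(7.140,4.000)
cell (7,4): code 0001 → (7.140,4.000)–(7.000,4.284)
total: 8 segments, chained into 1 closed loop(s), length Σ = 6.510769

segments=8 loops=1 length=6.511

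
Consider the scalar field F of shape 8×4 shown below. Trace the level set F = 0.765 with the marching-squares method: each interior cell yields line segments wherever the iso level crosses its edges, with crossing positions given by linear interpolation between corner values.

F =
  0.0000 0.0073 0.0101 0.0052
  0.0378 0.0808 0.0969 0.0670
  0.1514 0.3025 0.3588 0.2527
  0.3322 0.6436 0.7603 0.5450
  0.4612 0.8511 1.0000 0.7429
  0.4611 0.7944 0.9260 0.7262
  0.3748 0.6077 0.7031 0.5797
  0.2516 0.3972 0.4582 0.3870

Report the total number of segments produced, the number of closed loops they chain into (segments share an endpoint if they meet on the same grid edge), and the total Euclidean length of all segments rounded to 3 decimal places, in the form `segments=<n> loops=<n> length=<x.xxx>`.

cell (3,0): code 0100 → (3.585,1.000)–(4.000,0.779)
cell (3,1): code 1100 → (3.020,2.000)–(3.585,1.000)
cell (3,2): code 1000 → (4.000,2.914)–(3.020,2.000)
cell (4,0): code 0110 → (4.000,0.779)–(5.000,0.912)
cell (4,2): code 1001 → (5.000,2.806)–(4.000,2.914)
cell (5,0): code 0010 → (5.000,0.912)–(5.157,1.000)
cell (5,1): code 0011 → (5.157,1.000)–(5.722,2.000)
cell (5,2): code 0001 → (5.722,2.000)–(5.000,2.806)
total: 8 segments, chained into 1 closed loop(s), length Σ = 7.384951

segments=8 loops=1 length=7.385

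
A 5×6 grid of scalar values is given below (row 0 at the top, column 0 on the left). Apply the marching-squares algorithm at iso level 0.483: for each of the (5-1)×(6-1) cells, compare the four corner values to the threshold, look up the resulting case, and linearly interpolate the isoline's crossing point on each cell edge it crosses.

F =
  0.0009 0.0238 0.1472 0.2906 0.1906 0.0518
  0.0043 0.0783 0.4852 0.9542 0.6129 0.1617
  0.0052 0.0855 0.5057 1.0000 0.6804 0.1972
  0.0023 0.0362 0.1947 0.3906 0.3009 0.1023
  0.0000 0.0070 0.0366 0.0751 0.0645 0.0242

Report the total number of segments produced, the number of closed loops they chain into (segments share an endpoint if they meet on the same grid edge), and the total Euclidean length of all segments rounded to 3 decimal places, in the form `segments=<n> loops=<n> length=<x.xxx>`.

segments=10 loops=1 length=7.809

cell (0,1): code 0100 → (0.993,2.000)–(1.000,1.995)
cell (0,2): code 1100 → (0.290,3.000)–(0.993,2.000)
cell (0,3): code 1100 → (0.692,4.000)–(0.290,3.000)
cell (0,4): code 1000 → (1.000,4.288)–(0.692,4.000)
cell (1,1): code 0110 → (1.000,1.995)–(2.000,1.946)
cell (1,4): code 1001 → (2.000,4.409)–(1.000,4.288)
cell (2,1): code 0010 → (2.000,1.946)–(2.073,2.000)
cell (2,2): code 0011 → (2.073,2.000)–(2.848,3.000)
cell (2,3): code 0011 → (2.848,3.000)–(2.520,4.000)
cell (2,4): code 0001 → (2.520,4.000)–(2.000,4.409)
total: 10 segments, chained into 1 closed loop(s), length Σ = 7.808948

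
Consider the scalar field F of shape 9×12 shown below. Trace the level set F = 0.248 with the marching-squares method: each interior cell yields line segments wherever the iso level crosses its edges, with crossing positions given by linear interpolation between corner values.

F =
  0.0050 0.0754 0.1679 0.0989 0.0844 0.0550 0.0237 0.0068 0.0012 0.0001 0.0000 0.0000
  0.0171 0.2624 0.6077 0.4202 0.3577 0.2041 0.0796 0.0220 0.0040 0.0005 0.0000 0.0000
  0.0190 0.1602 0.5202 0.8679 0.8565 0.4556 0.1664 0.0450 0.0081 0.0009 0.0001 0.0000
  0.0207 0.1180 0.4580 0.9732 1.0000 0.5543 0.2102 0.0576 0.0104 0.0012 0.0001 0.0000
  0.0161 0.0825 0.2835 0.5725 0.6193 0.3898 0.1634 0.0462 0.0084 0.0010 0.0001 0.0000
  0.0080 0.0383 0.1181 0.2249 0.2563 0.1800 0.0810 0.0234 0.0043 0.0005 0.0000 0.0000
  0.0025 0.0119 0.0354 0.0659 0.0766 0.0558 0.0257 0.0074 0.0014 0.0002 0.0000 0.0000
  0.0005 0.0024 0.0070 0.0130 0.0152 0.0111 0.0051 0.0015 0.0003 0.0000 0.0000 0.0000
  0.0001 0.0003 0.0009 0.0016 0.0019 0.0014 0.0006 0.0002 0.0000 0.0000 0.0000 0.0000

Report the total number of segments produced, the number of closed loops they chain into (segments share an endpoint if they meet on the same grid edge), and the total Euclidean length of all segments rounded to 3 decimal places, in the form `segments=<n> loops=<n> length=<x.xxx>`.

segments=20 loops=1 length=15.339

cell (0,0): code 0100 → (0.923,1.000)–(1.000,0.941)
cell (0,1): code 1100 → (0.182,2.000)–(0.923,1.000)
cell (0,2): code 1100 → (0.464,3.000)–(0.182,2.000)
cell (0,3): code 1100 → (0.599,4.000)–(0.464,3.000)
cell (0,4): code 1000 → (1.000,4.714)–(0.599,4.000)
cell (1,0): code 0010 → (1.000,0.941)–(1.141,1.000)
cell (1,1): code 0111 → (1.141,1.000)–(2.000,1.244)
cell (1,4): code 1101 → (1.175,5.000)–(1.000,4.714)
cell (1,5): code 1000 → (2.000,5.718)–(1.175,5.000)
cell (2,1): code 0110 → (2.000,1.244)–(3.000,1.382)
cell (2,5): code 1001 → (3.000,5.890)–(2.000,5.718)
cell (3,1): code 0110 → (3.000,1.382)–(4.000,1.823)
cell (3,5): code 1001 → (4.000,5.626)–(3.000,5.890)
cell (4,1): code 0010 → (4.000,1.823)–(4.215,2.000)
cell (4,2): code 0011 → (4.215,2.000)–(4.934,3.000)
cell (4,3): code 0111 → (4.934,3.000)–(5.000,3.736)
cell (4,4): code 1011 → (5.000,4.109)–(4.676,5.000)
cell (4,5): code 0001 → (4.676,5.000)–(4.000,5.626)
cell (5,3): code 0010 → (5.000,3.736)–(5.046,4.000)
cell (5,4): code 0001 → (5.046,4.000)–(5.000,4.109)
total: 20 segments, chained into 1 closed loop(s), length Σ = 15.339083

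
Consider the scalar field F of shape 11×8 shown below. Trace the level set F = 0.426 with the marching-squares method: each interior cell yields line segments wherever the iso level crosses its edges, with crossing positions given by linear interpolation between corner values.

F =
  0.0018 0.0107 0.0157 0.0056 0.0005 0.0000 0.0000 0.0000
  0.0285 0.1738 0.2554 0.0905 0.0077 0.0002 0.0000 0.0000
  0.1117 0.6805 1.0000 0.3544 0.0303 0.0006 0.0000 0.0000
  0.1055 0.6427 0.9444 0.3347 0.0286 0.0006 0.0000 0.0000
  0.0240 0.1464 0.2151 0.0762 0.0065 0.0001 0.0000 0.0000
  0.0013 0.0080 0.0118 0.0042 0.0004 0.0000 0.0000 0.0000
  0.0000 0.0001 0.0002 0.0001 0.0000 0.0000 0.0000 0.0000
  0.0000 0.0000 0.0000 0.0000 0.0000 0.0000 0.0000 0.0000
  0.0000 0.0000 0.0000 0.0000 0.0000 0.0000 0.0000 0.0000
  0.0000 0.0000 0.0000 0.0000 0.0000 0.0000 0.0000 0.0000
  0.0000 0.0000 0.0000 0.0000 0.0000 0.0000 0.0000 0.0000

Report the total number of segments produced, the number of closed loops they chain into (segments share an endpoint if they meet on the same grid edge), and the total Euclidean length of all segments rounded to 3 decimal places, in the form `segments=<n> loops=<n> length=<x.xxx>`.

segments=8 loops=1 length=7.626

cell (1,0): code 0100 → (1.498,1.000)–(2.000,0.553)
cell (1,1): code 1100 → (1.229,2.000)–(1.498,1.000)
cell (1,2): code 1000 → (2.000,2.889)–(1.229,2.000)
cell (2,0): code 0110 → (2.000,0.553)–(3.000,0.597)
cell (2,2): code 1001 → (3.000,2.850)–(2.000,2.889)
cell (3,0): code 0010 → (3.000,0.597)–(3.437,1.000)
cell (3,1): code 0011 → (3.437,1.000)–(3.711,2.000)
cell (3,2): code 0001 → (3.711,2.000)–(3.000,2.850)
total: 8 segments, chained into 1 closed loop(s), length Σ = 7.626183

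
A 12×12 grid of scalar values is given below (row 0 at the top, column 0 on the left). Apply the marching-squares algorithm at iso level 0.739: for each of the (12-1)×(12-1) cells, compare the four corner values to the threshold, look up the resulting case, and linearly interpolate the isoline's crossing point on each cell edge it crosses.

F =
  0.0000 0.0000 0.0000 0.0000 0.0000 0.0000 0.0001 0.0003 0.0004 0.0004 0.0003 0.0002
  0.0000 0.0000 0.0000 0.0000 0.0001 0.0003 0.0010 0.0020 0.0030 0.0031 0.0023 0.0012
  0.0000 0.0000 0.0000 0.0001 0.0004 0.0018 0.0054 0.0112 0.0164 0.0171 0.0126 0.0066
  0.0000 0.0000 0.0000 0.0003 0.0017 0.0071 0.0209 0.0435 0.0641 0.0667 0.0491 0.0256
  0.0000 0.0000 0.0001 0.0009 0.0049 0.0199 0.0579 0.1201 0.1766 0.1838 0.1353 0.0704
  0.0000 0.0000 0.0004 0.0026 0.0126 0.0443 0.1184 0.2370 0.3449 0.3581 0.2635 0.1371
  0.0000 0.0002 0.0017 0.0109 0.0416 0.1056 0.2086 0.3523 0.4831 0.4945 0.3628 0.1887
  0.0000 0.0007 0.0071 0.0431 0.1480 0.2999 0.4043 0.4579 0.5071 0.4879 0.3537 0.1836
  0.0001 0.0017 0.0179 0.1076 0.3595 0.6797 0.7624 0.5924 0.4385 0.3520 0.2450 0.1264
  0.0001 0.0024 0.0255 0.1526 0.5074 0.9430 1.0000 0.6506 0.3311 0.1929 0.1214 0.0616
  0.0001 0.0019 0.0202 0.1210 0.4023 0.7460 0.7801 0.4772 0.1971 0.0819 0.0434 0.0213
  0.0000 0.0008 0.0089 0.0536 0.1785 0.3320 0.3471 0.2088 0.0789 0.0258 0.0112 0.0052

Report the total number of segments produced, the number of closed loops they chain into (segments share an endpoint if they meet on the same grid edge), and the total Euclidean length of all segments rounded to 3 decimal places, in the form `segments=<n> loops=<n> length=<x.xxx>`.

segments=10 loops=1 length=6.734

cell (7,5): code 0100 → (7.935,6.000)–(8.000,5.717)
cell (7,6): code 1000 → (8.000,6.138)–(7.935,6.000)
cell (8,4): code 0100 → (8.225,5.000)–(9.000,4.532)
cell (8,5): code 1110 → (8.000,5.717)–(8.225,5.000)
cell (8,6): code 1001 → (9.000,6.747)–(8.000,6.138)
cell (9,4): code 0110 → (9.000,4.532)–(10.000,4.980)
cell (9,6): code 1001 → (10.000,6.136)–(9.000,6.747)
cell (10,4): code 0010 → (10.000,4.980)–(10.017,5.000)
cell (10,5): code 0011 → (10.017,5.000)–(10.095,6.000)
cell (10,6): code 0001 → (10.095,6.000)–(10.000,6.136)
total: 10 segments, chained into 1 closed loop(s), length Σ = 6.733602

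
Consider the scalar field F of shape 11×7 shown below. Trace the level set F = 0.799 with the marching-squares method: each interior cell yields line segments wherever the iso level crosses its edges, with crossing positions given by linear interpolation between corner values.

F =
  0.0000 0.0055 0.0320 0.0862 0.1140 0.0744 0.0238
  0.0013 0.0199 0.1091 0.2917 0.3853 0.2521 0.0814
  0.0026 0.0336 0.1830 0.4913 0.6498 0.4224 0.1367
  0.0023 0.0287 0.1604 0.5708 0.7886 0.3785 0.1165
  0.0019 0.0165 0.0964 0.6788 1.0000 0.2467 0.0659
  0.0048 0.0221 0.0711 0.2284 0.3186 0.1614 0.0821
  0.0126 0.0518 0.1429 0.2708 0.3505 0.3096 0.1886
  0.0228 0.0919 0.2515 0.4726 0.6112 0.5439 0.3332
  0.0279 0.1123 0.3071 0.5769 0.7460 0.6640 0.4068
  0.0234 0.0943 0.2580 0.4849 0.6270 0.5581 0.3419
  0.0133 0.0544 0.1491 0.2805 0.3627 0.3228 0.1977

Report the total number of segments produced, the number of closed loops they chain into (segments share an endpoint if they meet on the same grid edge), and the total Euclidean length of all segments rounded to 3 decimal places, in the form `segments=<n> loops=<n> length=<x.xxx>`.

cell (3,3): code 0100 → (3.049,4.000)–(4.000,3.374)
cell (3,4): code 1000 → (4.000,4.267)–(3.049,4.000)
cell (4,3): code 0010 → (4.000,3.374)–(4.295,4.000)
cell (4,4): code 0001 → (4.295,4.000)–(4.000,4.267)
total: 4 segments, chained into 1 closed loop(s), length Σ = 3.215365

segments=4 loops=1 length=3.215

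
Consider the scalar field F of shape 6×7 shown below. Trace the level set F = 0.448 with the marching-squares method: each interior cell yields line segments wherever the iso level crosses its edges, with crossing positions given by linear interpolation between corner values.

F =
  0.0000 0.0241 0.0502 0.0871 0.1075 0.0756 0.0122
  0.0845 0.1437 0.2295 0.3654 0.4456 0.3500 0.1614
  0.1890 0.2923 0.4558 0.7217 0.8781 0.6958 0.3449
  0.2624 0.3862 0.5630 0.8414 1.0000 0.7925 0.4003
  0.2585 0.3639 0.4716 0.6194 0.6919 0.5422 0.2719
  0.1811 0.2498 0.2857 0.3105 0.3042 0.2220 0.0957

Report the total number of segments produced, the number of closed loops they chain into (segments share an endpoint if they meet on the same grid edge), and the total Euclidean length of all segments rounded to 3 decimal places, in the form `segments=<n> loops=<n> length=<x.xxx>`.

segments=14 loops=1 length=12.626

cell (1,1): code 0100 → (1.966,2.000)–(2.000,1.952)
cell (1,2): code 1100 → (1.232,3.000)–(1.966,2.000)
cell (1,3): code 1100 → (1.006,4.000)–(1.232,3.000)
cell (1,4): code 1100 → (1.283,5.000)–(1.006,4.000)
cell (1,5): code 1000 → (2.000,5.706)–(1.283,5.000)
cell (2,1): code 0110 → (2.000,1.952)–(3.000,1.350)
cell (2,5): code 1001 → (3.000,5.878)–(2.000,5.706)
cell (3,1): code 0110 → (3.000,1.350)–(4.000,1.781)
cell (3,5): code 1001 → (4.000,5.349)–(3.000,5.878)
cell (4,1): code 0010 → (4.000,1.781)–(4.127,2.000)
cell (4,2): code 0011 → (4.127,2.000)–(4.555,3.000)
cell (4,3): code 0011 → (4.555,3.000)–(4.629,4.000)
cell (4,4): code 0011 → (4.629,4.000)–(4.294,5.000)
cell (4,5): code 0001 → (4.294,5.000)–(4.000,5.349)
total: 14 segments, chained into 1 closed loop(s), length Σ = 12.625857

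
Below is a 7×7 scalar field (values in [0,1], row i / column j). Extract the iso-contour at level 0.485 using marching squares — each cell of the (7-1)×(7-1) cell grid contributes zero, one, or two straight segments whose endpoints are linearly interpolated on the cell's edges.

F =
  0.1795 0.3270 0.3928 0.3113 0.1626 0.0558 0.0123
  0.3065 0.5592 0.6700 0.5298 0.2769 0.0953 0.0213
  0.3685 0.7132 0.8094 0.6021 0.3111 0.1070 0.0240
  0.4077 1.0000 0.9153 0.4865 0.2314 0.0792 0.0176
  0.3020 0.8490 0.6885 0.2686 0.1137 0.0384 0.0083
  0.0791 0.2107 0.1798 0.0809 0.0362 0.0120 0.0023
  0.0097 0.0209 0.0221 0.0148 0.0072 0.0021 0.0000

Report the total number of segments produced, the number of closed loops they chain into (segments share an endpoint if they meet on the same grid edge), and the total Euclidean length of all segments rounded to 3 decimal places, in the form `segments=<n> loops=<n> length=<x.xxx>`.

cell (0,0): code 0100 → (0.680,1.000)–(1.000,0.706)
cell (0,1): code 1100 → (0.333,2.000)–(0.680,1.000)
cell (0,2): code 1100 → (0.795,3.000)–(0.333,2.000)
cell (0,3): code 1000 → (1.000,3.177)–(0.795,3.000)
cell (1,0): code 0110 → (1.000,0.706)–(2.000,0.338)
cell (1,3): code 1001 → (2.000,3.402)–(1.000,3.177)
cell (2,0): code 0110 → (2.000,0.338)–(3.000,0.131)
cell (2,3): code 1001 → (3.000,3.006)–(2.000,3.402)
cell (3,0): code 0110 → (3.000,0.131)–(4.000,0.335)
cell (3,2): code 1011 → (4.000,2.485)–(3.007,3.000)
cell (3,3): code 0001 → (3.007,3.000)–(3.000,3.006)
cell (4,0): code 0010 → (4.000,0.335)–(4.570,1.000)
cell (4,1): code 0011 → (4.570,1.000)–(4.400,2.000)
cell (4,2): code 0001 → (4.400,2.000)–(4.000,2.485)
total: 14 segments, chained into 1 closed loop(s), length Σ = 11.720912

segments=14 loops=1 length=11.721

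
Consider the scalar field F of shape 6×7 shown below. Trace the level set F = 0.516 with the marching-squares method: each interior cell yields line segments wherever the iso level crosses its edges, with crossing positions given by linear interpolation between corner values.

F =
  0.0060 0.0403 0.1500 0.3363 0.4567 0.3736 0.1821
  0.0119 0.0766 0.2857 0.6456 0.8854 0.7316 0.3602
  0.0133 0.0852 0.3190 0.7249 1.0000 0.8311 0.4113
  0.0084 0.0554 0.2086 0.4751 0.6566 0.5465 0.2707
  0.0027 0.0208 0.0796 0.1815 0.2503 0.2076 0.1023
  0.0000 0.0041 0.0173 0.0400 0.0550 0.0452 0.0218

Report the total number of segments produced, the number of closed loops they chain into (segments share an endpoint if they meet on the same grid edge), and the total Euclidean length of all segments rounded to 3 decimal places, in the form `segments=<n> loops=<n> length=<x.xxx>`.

segments=12 loops=1 length=10.013

cell (0,2): code 0100 → (0.581,3.000)–(1.000,2.640)
cell (0,3): code 1100 → (0.138,4.000)–(0.581,3.000)
cell (0,4): code 1100 → (0.398,5.000)–(0.138,4.000)
cell (0,5): code 1000 → (1.000,5.581)–(0.398,5.000)
cell (1,2): code 0110 → (1.000,2.640)–(2.000,2.485)
cell (1,5): code 1001 → (2.000,5.751)–(1.000,5.581)
cell (2,2): code 0010 → (2.000,2.485)–(2.836,3.000)
cell (2,3): code 0111 → (2.836,3.000)–(3.000,3.225)
cell (2,5): code 1001 → (3.000,5.111)–(2.000,5.751)
cell (3,3): code 0010 → (3.000,3.225)–(3.346,4.000)
cell (3,4): code 0011 → (3.346,4.000)–(3.090,5.000)
cell (3,5): code 0001 → (3.090,5.000)–(3.000,5.111)
total: 12 segments, chained into 1 closed loop(s), length Σ = 10.012929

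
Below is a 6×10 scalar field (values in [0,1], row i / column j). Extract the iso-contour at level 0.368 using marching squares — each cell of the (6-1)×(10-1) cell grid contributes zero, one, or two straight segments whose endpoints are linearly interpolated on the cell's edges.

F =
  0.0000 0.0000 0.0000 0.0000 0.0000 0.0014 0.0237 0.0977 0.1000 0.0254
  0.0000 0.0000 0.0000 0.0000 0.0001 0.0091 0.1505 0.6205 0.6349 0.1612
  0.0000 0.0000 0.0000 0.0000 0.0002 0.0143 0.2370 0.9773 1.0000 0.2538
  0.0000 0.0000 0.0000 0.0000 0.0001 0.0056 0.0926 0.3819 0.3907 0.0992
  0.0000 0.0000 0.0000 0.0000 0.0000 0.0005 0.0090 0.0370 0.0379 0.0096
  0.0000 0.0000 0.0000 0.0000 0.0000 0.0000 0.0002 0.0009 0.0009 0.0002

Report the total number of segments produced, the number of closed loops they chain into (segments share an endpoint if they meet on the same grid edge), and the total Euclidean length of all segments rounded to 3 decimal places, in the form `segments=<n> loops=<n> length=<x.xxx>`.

cell (0,6): code 0100 → (0.517,7.000)–(1.000,6.463)
cell (0,7): code 1100 → (0.501,8.000)–(0.517,7.000)
cell (0,8): code 1000 → (1.000,8.563)–(0.501,8.000)
cell (1,6): code 0110 → (1.000,6.463)–(2.000,6.177)
cell (1,8): code 1001 → (2.000,8.847)–(1.000,8.563)
cell (2,6): code 0110 → (2.000,6.177)–(3.000,6.952)
cell (2,8): code 1001 → (3.000,8.078)–(2.000,8.847)
cell (3,6): code 0010 → (3.000,6.952)–(3.040,7.000)
cell (3,7): code 0011 → (3.040,7.000)–(3.064,8.000)
cell (3,8): code 0001 → (3.064,8.000)–(3.000,8.078)
total: 10 segments, chained into 1 closed loop(s), length Σ = 8.245337

segments=10 loops=1 length=8.245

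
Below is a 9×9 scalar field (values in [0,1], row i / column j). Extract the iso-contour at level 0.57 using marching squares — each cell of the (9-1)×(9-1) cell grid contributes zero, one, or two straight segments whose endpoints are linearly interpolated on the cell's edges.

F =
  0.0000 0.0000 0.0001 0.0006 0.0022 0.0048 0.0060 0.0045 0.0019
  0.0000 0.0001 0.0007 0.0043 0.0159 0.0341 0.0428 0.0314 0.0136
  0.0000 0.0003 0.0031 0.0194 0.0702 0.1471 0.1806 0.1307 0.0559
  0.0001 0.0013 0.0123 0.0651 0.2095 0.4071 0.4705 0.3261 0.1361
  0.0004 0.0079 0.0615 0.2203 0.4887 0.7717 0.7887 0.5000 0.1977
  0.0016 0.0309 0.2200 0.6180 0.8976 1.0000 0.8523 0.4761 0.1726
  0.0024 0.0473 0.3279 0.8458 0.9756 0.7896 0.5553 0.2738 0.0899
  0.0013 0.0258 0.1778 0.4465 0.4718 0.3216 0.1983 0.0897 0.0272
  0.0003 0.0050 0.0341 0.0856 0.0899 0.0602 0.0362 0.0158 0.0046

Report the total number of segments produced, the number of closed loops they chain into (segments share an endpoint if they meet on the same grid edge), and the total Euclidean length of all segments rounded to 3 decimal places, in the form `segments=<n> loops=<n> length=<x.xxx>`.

cell (3,4): code 0100 → (3.447,5.000)–(4.000,4.287)
cell (3,5): code 1100 → (3.313,6.000)–(3.447,5.000)
cell (3,6): code 1000 → (4.000,6.758)–(3.313,6.000)
cell (4,2): code 0100 → (4.879,3.000)–(5.000,2.879)
cell (4,3): code 1100 → (4.199,4.000)–(4.879,3.000)
cell (4,4): code 1110 → (4.000,4.287)–(4.199,4.000)
cell (4,6): code 1001 → (5.000,6.750)–(4.000,6.758)
cell (5,2): code 0110 → (5.000,2.879)–(6.000,2.467)
cell (5,5): code 1011 → (6.000,5.937)–(5.951,6.000)
cell (5,6): code 0001 → (5.951,6.000)–(5.000,6.750)
cell (6,2): code 0010 → (6.000,2.467)–(6.691,3.000)
cell (6,3): code 0011 → (6.691,3.000)–(6.805,4.000)
cell (6,4): code 0011 → (6.805,4.000)–(6.469,5.000)
cell (6,5): code 0001 → (6.469,5.000)–(6.000,5.937)
total: 14 segments, chained into 1 closed loop(s), length Σ = 12.017807

segments=14 loops=1 length=12.018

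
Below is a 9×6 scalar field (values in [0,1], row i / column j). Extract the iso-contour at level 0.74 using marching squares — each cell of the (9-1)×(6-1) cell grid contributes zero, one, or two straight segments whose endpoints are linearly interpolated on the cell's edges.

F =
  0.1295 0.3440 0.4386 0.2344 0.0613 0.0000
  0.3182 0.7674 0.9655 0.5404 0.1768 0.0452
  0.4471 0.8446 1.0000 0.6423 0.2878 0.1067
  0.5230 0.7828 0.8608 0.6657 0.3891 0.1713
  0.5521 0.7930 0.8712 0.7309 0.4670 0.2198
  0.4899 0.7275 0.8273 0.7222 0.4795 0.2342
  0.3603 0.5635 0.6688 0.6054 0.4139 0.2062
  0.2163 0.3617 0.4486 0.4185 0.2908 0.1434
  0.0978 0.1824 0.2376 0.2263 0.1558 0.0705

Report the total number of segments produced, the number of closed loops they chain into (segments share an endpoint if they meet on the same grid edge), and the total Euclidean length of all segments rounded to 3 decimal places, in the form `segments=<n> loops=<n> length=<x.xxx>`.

segments=14 loops=1 length=12.037

cell (0,0): code 0100 → (0.935,1.000)–(1.000,0.939)
cell (0,1): code 1100 → (0.572,2.000)–(0.935,1.000)
cell (0,2): code 1000 → (1.000,2.530)–(0.572,2.000)
cell (1,0): code 0110 → (1.000,0.939)–(2.000,0.737)
cell (1,2): code 1001 → (2.000,2.727)–(1.000,2.530)
cell (2,0): code 0110 → (2.000,0.737)–(3.000,0.835)
cell (2,2): code 1001 → (3.000,2.619)–(2.000,2.727)
cell (3,0): code 0110 → (3.000,0.835)–(4.000,0.780)
cell (3,2): code 1001 → (4.000,2.935)–(3.000,2.619)
cell (4,0): code 0010 → (4.000,0.780)–(4.809,1.000)
cell (4,1): code 0111 → (4.809,1.000)–(5.000,1.125)
cell (4,2): code 1001 → (5.000,2.831)–(4.000,2.935)
cell (5,1): code 0010 → (5.000,1.125)–(5.551,2.000)
cell (5,2): code 0001 → (5.551,2.000)–(5.000,2.831)
total: 14 segments, chained into 1 closed loop(s), length Σ = 12.037269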